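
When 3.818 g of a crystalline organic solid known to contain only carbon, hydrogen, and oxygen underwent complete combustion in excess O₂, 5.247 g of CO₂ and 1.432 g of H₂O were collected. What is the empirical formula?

C6H8O7

mol C = 5.247 g CO₂ ÷ 44.009 g/mol = 0.11923 mol
mol H = 2 × 1.432 g H₂O ÷ 18.015 g/mol = 0.15898 mol
mass O = 3.818 − (1.4320 + 0.16025) = 2.2257 g → mol O = 2.2257 ÷ 15.999 = 0.13912 mol
Divide by the smallest (0.11923 mol): C 1.000, H 1.333, O 1.167
Multiplying each by 6 gives whole numbers: C 6.00, H 8.00, O 7.00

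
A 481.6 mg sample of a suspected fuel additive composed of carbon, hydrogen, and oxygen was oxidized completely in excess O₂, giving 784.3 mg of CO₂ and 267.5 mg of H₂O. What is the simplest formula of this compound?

C6H10O5

mol C = 0.7843 g CO₂ ÷ 44.009 g/mol = 0.017821 mol
mol H = 2 × 0.2675 g H₂O ÷ 18.015 g/mol = 0.029697 mol
mass O = 0.4816 − (0.21405 + 0.029935) = 0.23761 g → mol O = 0.23761 ÷ 15.999 = 0.014852 mol
Divide by the smallest (0.014852 mol): C 1.200, H 2.000, O 1.000
Multiplying each by 5 gives whole numbers: C 6.00, H 10.00, O 5.00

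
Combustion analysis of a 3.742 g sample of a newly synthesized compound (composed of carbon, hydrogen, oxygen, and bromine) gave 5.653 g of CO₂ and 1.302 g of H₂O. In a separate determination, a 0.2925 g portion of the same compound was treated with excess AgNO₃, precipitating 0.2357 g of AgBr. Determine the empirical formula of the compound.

mol C = 5.653 g CO₂ ÷ 44.009 g/mol = 0.12845 mol
mol H = 2 × 1.302 g H₂O ÷ 18.015 g/mol = 0.14455 mol
From the AgBr data: mol Br per gram of compound = (0.2357 ÷ 187.772) ÷ 0.2925 = 0.0042914 mol/g, so in the 3.742 g combustion sample mol Br = 0.016059 mol
mass O = 3.742 − (1.5428 + 0.14570 + 1.2831) = 0.77033 g → mol O = 0.77033 ÷ 15.999 = 0.048149 mol
Divide by the smallest (0.016059 mol): C 7.999, H 9.001, Br 1.000, O 2.998

C8H9BrO3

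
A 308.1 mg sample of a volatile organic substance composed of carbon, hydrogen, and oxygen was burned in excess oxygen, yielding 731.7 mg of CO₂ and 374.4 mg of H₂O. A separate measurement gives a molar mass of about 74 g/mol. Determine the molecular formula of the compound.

C4H10O

mol C = 0.7317 g CO₂ ÷ 44.009 g/mol = 0.016626 mol
mol H = 2 × 0.3744 g H₂O ÷ 18.015 g/mol = 0.041565 mol
mass O = 0.3081 − (0.19970 + 0.041898) = 0.066505 g → mol O = 0.066505 ÷ 15.999 = 0.0041569 mol
Divide by the smallest (0.0041569 mol): C 4.000, H 9.999, O 1.000
Empirical formula: C4H10O
Empirical-formula mass = 74.12 g/mol; 74 ÷ 74.12 ≈ 1, so the molecular formula is C4H10O.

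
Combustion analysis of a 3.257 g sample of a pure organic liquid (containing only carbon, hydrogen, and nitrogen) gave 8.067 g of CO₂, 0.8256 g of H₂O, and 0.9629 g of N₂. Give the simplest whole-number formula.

C8H4N3

mol C = 8.067 g CO₂ ÷ 44.009 g/mol = 0.18330 mol
mol H = 2 × 0.8256 g H₂O ÷ 18.015 g/mol = 0.091657 mol
mol N = 2 × 0.9629 g N₂ ÷ 28.014 g/mol = 0.068744 mol
Divide by the smallest (0.068744 mol): C 2.666, H 1.333, N 1.000
Multiplying each by 3 gives whole numbers: C 8.00, H 4.00, N 3.00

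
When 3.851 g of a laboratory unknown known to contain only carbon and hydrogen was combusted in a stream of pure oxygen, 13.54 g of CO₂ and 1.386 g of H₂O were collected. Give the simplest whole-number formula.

C2H

mol C = 13.54 g CO₂ ÷ 44.009 g/mol = 0.30766 mol
mol H = 2 × 1.386 g H₂O ÷ 18.015 g/mol = 0.15387 mol
Divide by the smallest (0.15387 mol): C 1.999, H 1.000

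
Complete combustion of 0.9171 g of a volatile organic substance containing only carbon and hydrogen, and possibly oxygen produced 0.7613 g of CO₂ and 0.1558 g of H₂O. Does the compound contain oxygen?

mol C = 0.7613 g CO₂ ÷ 44.009 g/mol = 0.017299 mol
mol H = 2 × 0.1558 g H₂O ÷ 18.015 g/mol = 0.017297 mol
C and H account for only 0.22521 g of the 0.9171 g sample; the remaining 0.69189 g must be oxygen.

yes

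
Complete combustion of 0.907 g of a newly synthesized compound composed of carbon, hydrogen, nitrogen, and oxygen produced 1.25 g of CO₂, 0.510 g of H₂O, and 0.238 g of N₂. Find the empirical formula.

C5H10N3O3

mol C = 1.25 g CO₂ ÷ 44.009 g/mol = 0.02840 mol
mol H = 2 × 0.510 g H₂O ÷ 18.015 g/mol = 0.05662 mol
mol N = 2 × 0.238 g N₂ ÷ 28.014 g/mol = 0.01699 mol
mass O = 0.907 − (0.3412 + 0.05707 + 0.2380) = 0.2708 g → mol O = 0.2708 ÷ 15.999 = 0.01692 mol
Divide by the smallest (0.01692 mol): C 1.678, H 3.345, N 1.004, O 1.000
Multiplying each by 3 gives whole numbers: C 5.03, H 10.04, N 3.01, O 3.00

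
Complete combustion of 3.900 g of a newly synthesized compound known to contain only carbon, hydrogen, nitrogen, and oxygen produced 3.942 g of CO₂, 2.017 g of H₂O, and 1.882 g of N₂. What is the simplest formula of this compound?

C2H5N3O

mol C = 3.942 g CO₂ ÷ 44.009 g/mol = 0.089573 mol
mol H = 2 × 2.017 g H₂O ÷ 18.015 g/mol = 0.22392 mol
mol N = 2 × 1.882 g N₂ ÷ 28.014 g/mol = 0.13436 mol
mass O = 3.900 − (1.0759 + 0.22572 + 1.8820) = 0.71643 g → mol O = 0.71643 ÷ 15.999 = 0.044780 mol
Divide by the smallest (0.044780 mol): C 2.000, H 5.001, N 3.001, O 1.000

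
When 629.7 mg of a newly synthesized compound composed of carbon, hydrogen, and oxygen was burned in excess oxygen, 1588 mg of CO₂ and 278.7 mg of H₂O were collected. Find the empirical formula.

mol C = 1.588 g CO₂ ÷ 44.009 g/mol = 0.036084 mol
mol H = 2 × 0.2787 g H₂O ÷ 18.015 g/mol = 0.030941 mol
mass O = 0.6297 − (0.43340 + 0.031188) = 0.16511 g → mol O = 0.16511 ÷ 15.999 = 0.010320 mol
Divide by the smallest (0.010320 mol): C 3.496, H 2.998, O 1.000
Multiplying each by 2 gives whole numbers: C 6.99, H 6.00, O 2.00

C7H6O2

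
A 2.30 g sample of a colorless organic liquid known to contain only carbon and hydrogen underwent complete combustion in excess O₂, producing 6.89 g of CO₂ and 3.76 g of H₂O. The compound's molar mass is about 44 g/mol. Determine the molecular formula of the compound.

mol C = 6.89 g CO₂ ÷ 44.009 g/mol = 0.1566 mol
mol H = 2 × 3.76 g H₂O ÷ 18.015 g/mol = 0.4174 mol
Divide by the smallest (0.1566 mol): C 1.000, H 2.666
Multiplying each by 3 gives whole numbers: C 3.00, H 8.00
Empirical formula: C3H8
Empirical-formula mass = 44.10 g/mol; 44 ÷ 44.10 ≈ 1, so the molecular formula is C3H8.

C3H8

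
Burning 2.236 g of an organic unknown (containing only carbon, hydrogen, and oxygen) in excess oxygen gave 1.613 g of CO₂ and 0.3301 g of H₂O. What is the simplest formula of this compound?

mol C = 1.613 g CO₂ ÷ 44.009 g/mol = 0.036652 mol
mol H = 2 × 0.3301 g H₂O ÷ 18.015 g/mol = 0.036647 mol
mass O = 2.236 − (0.44022 + 0.036940) = 1.7588 g → mol O = 1.7588 ÷ 15.999 = 0.10993 mol
Divide by the smallest (0.036647 mol): C 1.000, H 1.000, O 3.000

CHO3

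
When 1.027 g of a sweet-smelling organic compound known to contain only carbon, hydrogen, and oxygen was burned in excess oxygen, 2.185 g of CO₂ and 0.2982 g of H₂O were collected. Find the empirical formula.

mol C = 2.185 g CO₂ ÷ 44.009 g/mol = 0.049649 mol
mol H = 2 × 0.2982 g H₂O ÷ 18.015 g/mol = 0.033106 mol
mass O = 1.027 − (0.59633 + 0.033371) = 0.39730 g → mol O = 0.39730 ÷ 15.999 = 0.024833 mol
Divide by the smallest (0.024833 mol): C 1.999, H 1.333, O 1.000
Multiplying each by 3 gives whole numbers: C 6.00, H 4.00, O 3.00

C6H4O3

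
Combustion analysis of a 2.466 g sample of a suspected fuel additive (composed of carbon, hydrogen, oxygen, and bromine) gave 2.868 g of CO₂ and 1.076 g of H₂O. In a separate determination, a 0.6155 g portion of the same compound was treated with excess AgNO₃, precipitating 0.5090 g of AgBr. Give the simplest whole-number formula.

mol C = 2.868 g CO₂ ÷ 44.009 g/mol = 0.065168 mol
mol H = 2 × 1.076 g H₂O ÷ 18.015 g/mol = 0.11946 mol
From the AgBr data: mol Br per gram of compound = (0.5090 ÷ 187.772) ÷ 0.6155 = 0.0044041 mol/g, so in the 2.466 g combustion sample mol Br = 0.010861 mol
mass O = 2.466 − (0.78274 + 0.12041 + 0.86780) = 0.69505 g → mol O = 0.69505 ÷ 15.999 = 0.043443 mol
Divide by the smallest (0.010861 mol): C 6.000, H 10.999, Br 1.000, O 4.000

C6H11BrO4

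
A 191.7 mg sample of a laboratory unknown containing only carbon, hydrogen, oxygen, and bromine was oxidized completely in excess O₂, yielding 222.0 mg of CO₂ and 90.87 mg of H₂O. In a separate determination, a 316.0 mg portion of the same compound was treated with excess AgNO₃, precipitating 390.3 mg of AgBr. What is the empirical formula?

mol C = 0.2220 g CO₂ ÷ 44.009 g/mol = 0.0050444 mol
mol H = 2 × 0.09087 g H₂O ÷ 18.015 g/mol = 0.010088 mol
From the AgBr data: mol Br per gram of compound = (0.3903 ÷ 187.772) ÷ 0.3160 = 0.0065778 mol/g, so in the 0.1917 g combustion sample mol Br = 0.0012610 mol
mass O = 0.1917 − (0.060589 + 0.010169 + 0.10076) = 0.020186 g → mol O = 0.020186 ÷ 15.999 = 0.0012617 mol
Divide by the smallest (0.0012610 mol): C 4.000, H 8.000, Br 1.000, O 1.001

C4H8BrO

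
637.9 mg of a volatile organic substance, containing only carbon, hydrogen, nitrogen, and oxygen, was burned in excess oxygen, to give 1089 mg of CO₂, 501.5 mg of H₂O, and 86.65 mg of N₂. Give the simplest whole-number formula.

mol C = 1.089 g CO₂ ÷ 44.009 g/mol = 0.024745 mol
mol H = 2 × 0.5015 g H₂O ÷ 18.015 g/mol = 0.055676 mol
mol N = 2 × 0.08665 g N₂ ÷ 28.014 g/mol = 0.0061862 mol
mass O = 0.6379 − (0.29721 + 0.056121 + 0.086650) = 0.19792 g → mol O = 0.19792 ÷ 15.999 = 0.012371 mol
Divide by the smallest (0.0061862 mol): C 4.000, H 9.000, N 1.000, O 2.000

C4H9NO2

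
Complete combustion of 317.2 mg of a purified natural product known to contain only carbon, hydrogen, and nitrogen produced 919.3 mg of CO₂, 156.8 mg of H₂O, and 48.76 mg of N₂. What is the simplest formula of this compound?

C6H5N

mol C = 0.9193 g CO₂ ÷ 44.009 g/mol = 0.020889 mol
mol H = 2 × 0.1568 g H₂O ÷ 18.015 g/mol = 0.017408 mol
mol N = 2 × 0.04876 g N₂ ÷ 28.014 g/mol = 0.0034811 mol
Divide by the smallest (0.0034811 mol): C 6.001, H 5.001, N 1.000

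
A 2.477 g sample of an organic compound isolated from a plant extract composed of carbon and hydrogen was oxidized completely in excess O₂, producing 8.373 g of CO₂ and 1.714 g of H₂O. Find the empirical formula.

mol C = 8.373 g CO₂ ÷ 44.009 g/mol = 0.19026 mol
mol H = 2 × 1.714 g H₂O ÷ 18.015 g/mol = 0.19029 mol
Divide by the smallest (0.19026 mol): C 1.000, H 1.000

CH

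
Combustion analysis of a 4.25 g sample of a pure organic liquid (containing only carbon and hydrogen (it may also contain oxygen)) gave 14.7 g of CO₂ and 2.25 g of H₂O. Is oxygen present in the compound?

mol C = 14.7 g CO₂ ÷ 44.009 g/mol = 0.3340 mol
mol H = 2 × 2.25 g H₂O ÷ 18.015 g/mol = 0.2498 mol
C and H together account for 4.264 g — essentially the entire 4.25 g sample — so the compound contains no oxygen.

no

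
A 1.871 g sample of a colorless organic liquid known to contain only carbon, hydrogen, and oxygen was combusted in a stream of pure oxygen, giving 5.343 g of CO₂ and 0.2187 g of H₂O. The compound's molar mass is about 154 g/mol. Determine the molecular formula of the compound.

C10H2O2

mol C = 5.343 g CO₂ ÷ 44.009 g/mol = 0.12141 mol
mol H = 2 × 0.2187 g H₂O ÷ 18.015 g/mol = 0.024280 mol
mass O = 1.871 − (1.4582 + 0.024474) = 0.38831 g → mol O = 0.38831 ÷ 15.999 = 0.024271 mol
Divide by the smallest (0.024271 mol): C 5.002, H 1.000, O 1.000
Empirical formula: C5HO
Empirical-formula mass = 77.06 g/mol; 154 ÷ 77.06 ≈ 2, so the molecular formula is C10H2O2.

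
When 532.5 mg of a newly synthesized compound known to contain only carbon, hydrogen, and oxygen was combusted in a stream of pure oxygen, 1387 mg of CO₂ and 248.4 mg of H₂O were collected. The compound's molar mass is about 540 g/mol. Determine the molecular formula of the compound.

mol C = 1.387 g CO₂ ÷ 44.009 g/mol = 0.031516 mol
mol H = 2 × 0.2484 g H₂O ÷ 18.015 g/mol = 0.027577 mol
mass O = 0.5325 − (0.37854 + 0.027798) = 0.12616 g → mol O = 0.12616 ÷ 15.999 = 0.0078855 mol
Divide by the smallest (0.0078855 mol): C 3.997, H 3.497, O 1.000
Multiplying each by 2 gives whole numbers: C 7.99, H 6.99, O 2.00
Empirical formula: C8H7O2
Empirical-formula mass = 135.14 g/mol; 540 ÷ 135.14 ≈ 4, so the molecular formula is C32H28O8.

C32H28O8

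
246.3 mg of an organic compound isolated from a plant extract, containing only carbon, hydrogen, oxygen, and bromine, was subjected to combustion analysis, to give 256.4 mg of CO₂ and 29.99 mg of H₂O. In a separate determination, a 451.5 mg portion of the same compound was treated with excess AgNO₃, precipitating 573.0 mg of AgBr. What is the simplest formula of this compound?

C7H4Br2O3

mol C = 0.2564 g CO₂ ÷ 44.009 g/mol = 0.0058261 mol
mol H = 2 × 0.02999 g H₂O ÷ 18.015 g/mol = 0.0033294 mol
From the AgBr data: mol Br per gram of compound = (0.5730 ÷ 187.772) ÷ 0.4515 = 0.0067587 mol/g, so in the 0.2463 g combustion sample mol Br = 0.0016647 mol
mass O = 0.2463 − (0.069977 + 0.0033561 + 0.13301) = 0.039952 g → mol O = 0.039952 ÷ 15.999 = 0.0024972 mol
Divide by the smallest (0.0016647 mol): C 3.500, H 2.000, Br 1.000, O 1.500
Multiplying each by 2 gives whole numbers: C 7.00, H 4.00, Br 2.00, O 3.00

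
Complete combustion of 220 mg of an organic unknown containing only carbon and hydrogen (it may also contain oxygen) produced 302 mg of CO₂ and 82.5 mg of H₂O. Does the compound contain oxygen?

yes

mol C = 0.302 g CO₂ ÷ 44.009 g/mol = 0.006862 mol
mol H = 2 × 0.0825 g H₂O ÷ 18.015 g/mol = 0.009159 mol
C and H account for only 0.09165 g of the 0.220 g sample; the remaining 0.1283 g must be oxygen.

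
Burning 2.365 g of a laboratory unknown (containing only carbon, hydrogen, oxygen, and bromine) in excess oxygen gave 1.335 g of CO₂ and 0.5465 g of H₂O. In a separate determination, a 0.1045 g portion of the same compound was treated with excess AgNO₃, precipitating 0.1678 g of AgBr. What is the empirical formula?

C3H6Br2O2

mol C = 1.335 g CO₂ ÷ 44.009 g/mol = 0.030335 mol
mol H = 2 × 0.5465 g H₂O ÷ 18.015 g/mol = 0.060672 mol
From the AgBr data: mol Br per gram of compound = (0.1678 ÷ 187.772) ÷ 0.1045 = 0.0085515 mol/g, so in the 2.365 g combustion sample mol Br = 0.020224 mol
mass O = 2.365 − (0.36435 + 0.061157 + 1.6160) = 0.32348 g → mol O = 0.32348 ÷ 15.999 = 0.020219 mol
Divide by the smallest (0.020219 mol): C 1.500, H 3.001, Br 1.000, O 1.000
Multiplying each by 2 gives whole numbers: C 3.00, H 6.00, Br 2.00, O 2.00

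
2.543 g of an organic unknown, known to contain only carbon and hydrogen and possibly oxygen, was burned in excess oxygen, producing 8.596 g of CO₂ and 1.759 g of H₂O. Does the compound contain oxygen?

no

mol C = 8.596 g CO₂ ÷ 44.009 g/mol = 0.19532 mol
mol H = 2 × 1.759 g H₂O ÷ 18.015 g/mol = 0.19528 mol
C and H together account for 2.5429 g — essentially the entire 2.543 g sample — so the compound contains no oxygen.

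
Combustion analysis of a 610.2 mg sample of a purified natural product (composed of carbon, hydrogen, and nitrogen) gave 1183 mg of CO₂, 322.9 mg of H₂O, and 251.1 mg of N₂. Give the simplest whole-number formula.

C3H4N2

mol C = 1.183 g CO₂ ÷ 44.009 g/mol = 0.026881 mol
mol H = 2 × 0.3229 g H₂O ÷ 18.015 g/mol = 0.035848 mol
mol N = 2 × 0.2511 g N₂ ÷ 28.014 g/mol = 0.017927 mol
Divide by the smallest (0.017927 mol): C 1.499, H 2.000, N 1.000
Multiplying each by 2 gives whole numbers: C 3.00, H 4.00, N 2.00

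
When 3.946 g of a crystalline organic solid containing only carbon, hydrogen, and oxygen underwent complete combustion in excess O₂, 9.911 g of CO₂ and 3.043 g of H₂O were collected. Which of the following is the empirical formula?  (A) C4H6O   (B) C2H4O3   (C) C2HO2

(A) C4H6O

mol C = 9.911 g CO₂ ÷ 44.009 g/mol = 0.22520 mol
mol H = 2 × 3.043 g H₂O ÷ 18.015 g/mol = 0.33783 mol
mass O = 3.946 − (2.7049 + 0.34053) = 0.90054 g → mol O = 0.90054 ÷ 15.999 = 0.056287 mol
Divide by the smallest (0.056287 mol): C 4.001, H 6.002, O 1.000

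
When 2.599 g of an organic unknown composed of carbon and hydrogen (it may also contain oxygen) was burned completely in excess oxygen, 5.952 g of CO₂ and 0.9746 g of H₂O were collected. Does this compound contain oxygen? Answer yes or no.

mol C = 5.952 g CO₂ ÷ 44.009 g/mol = 0.13525 mol
mol H = 2 × 0.9746 g H₂O ÷ 18.015 g/mol = 0.10820 mol
C and H account for only 1.7335 g of the 2.599 g sample; the remaining 0.86551 g must be oxygen.

yes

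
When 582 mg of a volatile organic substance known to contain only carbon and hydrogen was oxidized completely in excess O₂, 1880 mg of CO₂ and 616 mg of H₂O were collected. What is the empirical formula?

mol C = 1.88 g CO₂ ÷ 44.009 g/mol = 0.04272 mol
mol H = 2 × 0.616 g H₂O ÷ 18.015 g/mol = 0.06839 mol
Divide by the smallest (0.04272 mol): C 1.000, H 1.601
Multiplying each by 5 gives whole numbers: C 5.00, H 8.00

C5H8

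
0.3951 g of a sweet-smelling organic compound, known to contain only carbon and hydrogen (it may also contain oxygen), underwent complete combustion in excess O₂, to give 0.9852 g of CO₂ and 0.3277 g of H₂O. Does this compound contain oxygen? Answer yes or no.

yes

mol C = 0.9852 g CO₂ ÷ 44.009 g/mol = 0.022386 mol
mol H = 2 × 0.3277 g H₂O ÷ 18.015 g/mol = 0.036381 mol
C and H account for only 0.30555 g of the 0.3951 g sample; the remaining 0.089546 g must be oxygen.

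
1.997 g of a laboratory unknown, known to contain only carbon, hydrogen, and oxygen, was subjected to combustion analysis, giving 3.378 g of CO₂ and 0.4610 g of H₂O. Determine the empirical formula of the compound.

C6H4O5

mol C = 3.378 g CO₂ ÷ 44.009 g/mol = 0.076757 mol
mol H = 2 × 0.4610 g H₂O ÷ 18.015 g/mol = 0.051180 mol
mass O = 1.997 − (0.92193 + 0.051589) = 1.0235 g → mol O = 1.0235 ÷ 15.999 = 0.063972 mol
Divide by the smallest (0.051180 mol): C 1.500, H 1.000, O 1.250
Multiplying each by 4 gives whole numbers: C 6.00, H 4.00, O 5.00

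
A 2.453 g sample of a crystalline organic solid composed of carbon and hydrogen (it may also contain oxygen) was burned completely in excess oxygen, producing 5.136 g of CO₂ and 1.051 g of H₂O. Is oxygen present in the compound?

yes

mol C = 5.136 g CO₂ ÷ 44.009 g/mol = 0.11670 mol
mol H = 2 × 1.051 g H₂O ÷ 18.015 g/mol = 0.11668 mol
C and H account for only 1.5193 g of the 2.453 g sample; the remaining 0.93366 g must be oxygen.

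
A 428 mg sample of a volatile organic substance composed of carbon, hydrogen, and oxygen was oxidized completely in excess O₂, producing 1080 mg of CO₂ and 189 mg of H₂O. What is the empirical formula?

mol C = 1.08 g CO₂ ÷ 44.009 g/mol = 0.02454 mol
mol H = 2 × 0.189 g H₂O ÷ 18.015 g/mol = 0.02098 mol
mass O = 0.428 − (0.2948 + 0.02115) = 0.1121 g → mol O = 0.1121 ÷ 15.999 = 0.007006 mol
Divide by the smallest (0.007006 mol): C 3.503, H 2.995, O 1.000
Multiplying each by 2 gives whole numbers: C 7.01, H 5.99, O 2.00

C7H6O2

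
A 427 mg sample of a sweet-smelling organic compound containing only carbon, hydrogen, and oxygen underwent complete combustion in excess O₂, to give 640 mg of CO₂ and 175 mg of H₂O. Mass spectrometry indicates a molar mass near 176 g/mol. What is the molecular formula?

C6H8O6

mol C = 0.640 g CO₂ ÷ 44.009 g/mol = 0.01454 mol
mol H = 2 × 0.175 g H₂O ÷ 18.015 g/mol = 0.01943 mol
mass O = 0.427 − (0.1747 + 0.01958) = 0.2327 g → mol O = 0.2327 ÷ 15.999 = 0.01455 mol
Divide by the smallest (0.01454 mol): C 1.000, H 1.336, O 1.000
Multiplying each by 3 gives whole numbers: C 3.00, H 4.01, O 3.00
Empirical formula: C3H4O3
Empirical-formula mass = 88.06 g/mol; 176 ÷ 88.06 ≈ 2, so the molecular formula is C6H8O6.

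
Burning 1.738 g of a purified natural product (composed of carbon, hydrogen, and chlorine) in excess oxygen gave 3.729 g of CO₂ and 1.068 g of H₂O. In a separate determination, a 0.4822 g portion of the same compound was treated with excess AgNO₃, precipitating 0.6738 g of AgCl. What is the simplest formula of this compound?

C5H7Cl

mol C = 3.729 g CO₂ ÷ 44.009 g/mol = 0.084733 mol
mol H = 2 × 1.068 g H₂O ÷ 18.015 g/mol = 0.11857 mol
From the AgCl data: mol Cl per gram of compound = (0.6738 ÷ 143.318) ÷ 0.4822 = 0.0097500 mol/g, so in the 1.738 g combustion sample mol Cl = 0.016945 mol
Divide by the smallest (0.016945 mol): C 5.000, H 6.997, Cl 1.000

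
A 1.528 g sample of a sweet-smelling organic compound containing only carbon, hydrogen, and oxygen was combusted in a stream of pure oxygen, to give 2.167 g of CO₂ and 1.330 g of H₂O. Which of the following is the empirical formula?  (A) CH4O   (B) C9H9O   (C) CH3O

mol C = 2.167 g CO₂ ÷ 44.009 g/mol = 0.049240 mol
mol H = 2 × 1.330 g H₂O ÷ 18.015 g/mol = 0.14765 mol
mass O = 1.528 − (0.59142 + 0.14884) = 0.78774 g → mol O = 0.78774 ÷ 15.999 = 0.049237 mol
Divide by the smallest (0.049237 mol): C 1.000, H 2.999, O 1.000

(C) CH3O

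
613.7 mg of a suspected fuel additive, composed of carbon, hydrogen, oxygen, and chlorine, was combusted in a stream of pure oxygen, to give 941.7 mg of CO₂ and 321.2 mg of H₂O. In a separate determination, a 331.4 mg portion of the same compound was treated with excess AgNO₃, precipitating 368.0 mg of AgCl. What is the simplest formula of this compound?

C9H15Cl2O4

mol C = 0.9417 g CO₂ ÷ 44.009 g/mol = 0.021398 mol
mol H = 2 × 0.3212 g H₂O ÷ 18.015 g/mol = 0.035659 mol
From the AgCl data: mol Cl per gram of compound = (0.3680 ÷ 143.318) ÷ 0.3314 = 0.0077481 mol/g, so in the 0.6137 g combustion sample mol Cl = 0.0047550 mol
mass O = 0.6137 − (0.25701 + 0.035944 + 0.16856) = 0.15218 g → mol O = 0.15218 ÷ 15.999 = 0.0095119 mol
Divide by the smallest (0.0047550 mol): C 4.500, H 7.499, Cl 1.000, O 2.000
Multiplying each by 2 gives whole numbers: C 9.00, H 15.00, Cl 2.00, O 4.00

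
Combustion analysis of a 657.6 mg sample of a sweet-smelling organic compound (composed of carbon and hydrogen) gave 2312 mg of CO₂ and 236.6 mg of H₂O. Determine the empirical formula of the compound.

mol C = 2.312 g CO₂ ÷ 44.009 g/mol = 0.052535 mol
mol H = 2 × 0.2366 g H₂O ÷ 18.015 g/mol = 0.026267 mol
Divide by the smallest (0.026267 mol): C 2.000, H 1.000

C2H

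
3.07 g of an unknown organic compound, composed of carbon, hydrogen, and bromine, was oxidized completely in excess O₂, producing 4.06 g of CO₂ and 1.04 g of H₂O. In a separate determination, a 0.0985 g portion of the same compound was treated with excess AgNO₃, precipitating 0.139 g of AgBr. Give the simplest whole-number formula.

C4H5Br

mol C = 4.06 g CO₂ ÷ 44.009 g/mol = 0.09225 mol
mol H = 2 × 1.04 g H₂O ÷ 18.015 g/mol = 0.1155 mol
From the AgBr data: mol Br per gram of compound = (0.139 ÷ 187.772) ÷ 0.0985 = 0.007515 mol/g, so in the 3.07 g combustion sample mol Br = 0.02307 mol
Divide by the smallest (0.02307 mol): C 3.999, H 5.004, Br 1.000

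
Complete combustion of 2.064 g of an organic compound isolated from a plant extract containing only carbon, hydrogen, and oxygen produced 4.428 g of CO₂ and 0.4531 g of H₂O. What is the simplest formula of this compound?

C2HO

mol C = 4.428 g CO₂ ÷ 44.009 g/mol = 0.10062 mol
mol H = 2 × 0.4531 g H₂O ÷ 18.015 g/mol = 0.050303 mol
mass O = 2.064 − (1.2085 + 0.050705) = 0.80480 g → mol O = 0.80480 ÷ 15.999 = 0.050303 mol
Divide by the smallest (0.050303 mol): C 2.000, H 1.000, O 1.000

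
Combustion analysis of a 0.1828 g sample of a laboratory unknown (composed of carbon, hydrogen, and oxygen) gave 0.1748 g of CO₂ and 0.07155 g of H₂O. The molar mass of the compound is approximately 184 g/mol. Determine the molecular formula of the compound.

mol C = 0.1748 g CO₂ ÷ 44.009 g/mol = 0.0039719 mol
mol H = 2 × 0.07155 g H₂O ÷ 18.015 g/mol = 0.0079434 mol
mass O = 0.1828 − (0.047707 + 0.0080069) = 0.12709 g → mol O = 0.12709 ÷ 15.999 = 0.0079434 mol
Divide by the smallest (0.0039719 mol): C 1.000, H 2.000, O 2.000
Empirical formula: CH2O2
Empirical-formula mass = 46.02 g/mol; 184 ÷ 46.02 ≈ 4, so the molecular formula is C4H8O8.

C4H8O8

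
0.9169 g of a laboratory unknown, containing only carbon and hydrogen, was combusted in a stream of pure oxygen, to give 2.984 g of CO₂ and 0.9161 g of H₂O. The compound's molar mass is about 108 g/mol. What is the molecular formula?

mol C = 2.984 g CO₂ ÷ 44.009 g/mol = 0.067804 mol
mol H = 2 × 0.9161 g H₂O ÷ 18.015 g/mol = 0.10170 mol
Divide by the smallest (0.067804 mol): C 1.000, H 1.500
Multiplying each by 2 gives whole numbers: C 2.00, H 3.00
Empirical formula: C2H3
Empirical-formula mass = 27.05 g/mol; 108 ÷ 27.05 ≈ 4, so the molecular formula is C8H12.

C8H12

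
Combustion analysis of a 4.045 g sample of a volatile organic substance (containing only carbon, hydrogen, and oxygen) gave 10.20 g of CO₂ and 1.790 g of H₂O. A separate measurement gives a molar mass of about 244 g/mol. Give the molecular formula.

C14H12O4

mol C = 10.20 g CO₂ ÷ 44.009 g/mol = 0.23177 mol
mol H = 2 × 1.790 g H₂O ÷ 18.015 g/mol = 0.19872 mol
mass O = 4.045 − (2.7838 + 0.20031) = 1.0609 g → mol O = 1.0609 ÷ 15.999 = 0.066310 mol
Divide by the smallest (0.066310 mol): C 3.495, H 2.997, O 1.000
Multiplying each by 2 gives whole numbers: C 6.99, H 5.99, O 2.00
Empirical formula: C7H6O2
Empirical-formula mass = 122.12 g/mol; 244 ÷ 122.12 ≈ 2, so the molecular formula is C14H12O4.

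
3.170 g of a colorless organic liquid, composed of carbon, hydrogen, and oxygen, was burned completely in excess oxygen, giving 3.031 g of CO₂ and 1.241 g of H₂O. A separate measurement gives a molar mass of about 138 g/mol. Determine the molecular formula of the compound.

C3H6O6

mol C = 3.031 g CO₂ ÷ 44.009 g/mol = 0.068872 mol
mol H = 2 × 1.241 g H₂O ÷ 18.015 g/mol = 0.13777 mol
mass O = 3.170 − (0.82722 + 0.13888) = 2.2039 g → mol O = 2.2039 ÷ 15.999 = 0.13775 mol
Divide by the smallest (0.068872 mol): C 1.000, H 2.000, O 2.000
Empirical formula: CH2O2
Empirical-formula mass = 46.02 g/mol; 138 ÷ 46.02 ≈ 3, so the molecular formula is C3H6O6.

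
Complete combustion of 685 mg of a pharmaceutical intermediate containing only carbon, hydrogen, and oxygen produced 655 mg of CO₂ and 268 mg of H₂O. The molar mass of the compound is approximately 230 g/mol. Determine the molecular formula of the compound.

mol C = 0.655 g CO₂ ÷ 44.009 g/mol = 0.01488 mol
mol H = 2 × 0.268 g H₂O ÷ 18.015 g/mol = 0.02975 mol
mass O = 0.685 − (0.1788 + 0.02999) = 0.4762 g → mol O = 0.4762 ÷ 15.999 = 0.02977 mol
Divide by the smallest (0.01488 mol): C 1.000, H 1.999, O 2.000
Empirical formula: CH2O2
Empirical-formula mass = 46.02 g/mol; 230 ÷ 46.02 ≈ 5, so the molecular formula is C5H10O10.

C5H10O10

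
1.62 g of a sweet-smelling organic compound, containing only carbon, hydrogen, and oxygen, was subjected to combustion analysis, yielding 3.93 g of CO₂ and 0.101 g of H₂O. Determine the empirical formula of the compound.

mol C = 3.93 g CO₂ ÷ 44.009 g/mol = 0.08930 mol
mol H = 2 × 0.101 g H₂O ÷ 18.015 g/mol = 0.01121 mol
mass O = 1.62 − (1.073 + 0.01130) = 0.5361 g → mol O = 0.5361 ÷ 15.999 = 0.03351 mol
Divide by the smallest (0.01121 mol): C 7.964, H 1.000, O 2.988

C8HO3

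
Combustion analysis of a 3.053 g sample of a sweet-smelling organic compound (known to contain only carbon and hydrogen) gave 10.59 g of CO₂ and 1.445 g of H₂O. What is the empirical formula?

mol C = 10.59 g CO₂ ÷ 44.009 g/mol = 0.24063 mol
mol H = 2 × 1.445 g H₂O ÷ 18.015 g/mol = 0.16042 mol
Divide by the smallest (0.16042 mol): C 1.500, H 1.000
Multiplying each by 2 gives whole numbers: C 3.00, H 2.00

C3H2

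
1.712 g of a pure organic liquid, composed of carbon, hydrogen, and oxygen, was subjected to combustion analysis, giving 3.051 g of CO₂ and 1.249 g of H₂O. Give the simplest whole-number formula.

C3H6O2

mol C = 3.051 g CO₂ ÷ 44.009 g/mol = 0.069327 mol
mol H = 2 × 1.249 g H₂O ÷ 18.015 g/mol = 0.13866 mol
mass O = 1.712 − (0.83268 + 0.13977) = 0.73955 g → mol O = 0.73955 ÷ 15.999 = 0.046224 mol
Divide by the smallest (0.046224 mol): C 1.500, H 3.000, O 1.000
Multiplying each by 2 gives whole numbers: C 3.00, H 6.00, O 2.00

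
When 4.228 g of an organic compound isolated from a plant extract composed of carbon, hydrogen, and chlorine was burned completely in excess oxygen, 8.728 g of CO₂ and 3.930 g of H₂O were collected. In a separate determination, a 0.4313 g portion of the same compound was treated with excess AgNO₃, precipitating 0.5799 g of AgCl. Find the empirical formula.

mol C = 8.728 g CO₂ ÷ 44.009 g/mol = 0.19832 mol
mol H = 2 × 3.930 g H₂O ÷ 18.015 g/mol = 0.43630 mol
From the AgCl data: mol Cl per gram of compound = (0.5799 ÷ 143.318) ÷ 0.4313 = 0.0093815 mol/g, so in the 4.228 g combustion sample mol Cl = 0.039665 mol
Divide by the smallest (0.039665 mol): C 5.000, H 11.000, Cl 1.000

C5H11Cl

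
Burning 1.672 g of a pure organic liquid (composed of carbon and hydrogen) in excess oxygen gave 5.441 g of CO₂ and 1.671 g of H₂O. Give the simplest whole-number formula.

C2H3

mol C = 5.441 g CO₂ ÷ 44.009 g/mol = 0.12363 mol
mol H = 2 × 1.671 g H₂O ÷ 18.015 g/mol = 0.18551 mol
Divide by the smallest (0.12363 mol): C 1.000, H 1.500
Multiplying each by 2 gives whole numbers: C 2.00, H 3.00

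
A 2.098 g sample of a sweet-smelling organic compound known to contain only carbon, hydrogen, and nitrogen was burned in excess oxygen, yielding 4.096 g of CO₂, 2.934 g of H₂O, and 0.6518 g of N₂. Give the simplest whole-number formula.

mol C = 4.096 g CO₂ ÷ 44.009 g/mol = 0.093072 mol
mol H = 2 × 2.934 g H₂O ÷ 18.015 g/mol = 0.32573 mol
mol N = 2 × 0.6518 g N₂ ÷ 28.014 g/mol = 0.046534 mol
Divide by the smallest (0.046534 mol): C 2.000, H 7.000, N 1.000

C2H7N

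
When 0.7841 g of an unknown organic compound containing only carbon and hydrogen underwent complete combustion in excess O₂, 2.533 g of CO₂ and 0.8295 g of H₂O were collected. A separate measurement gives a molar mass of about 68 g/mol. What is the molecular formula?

mol C = 2.533 g CO₂ ÷ 44.009 g/mol = 0.057556 mol
mol H = 2 × 0.8295 g H₂O ÷ 18.015 g/mol = 0.092090 mol
Divide by the smallest (0.057556 mol): C 1.000, H 1.600
Multiplying each by 5 gives whole numbers: C 5.00, H 8.00
Empirical formula: C5H8
Empirical-formula mass = 68.12 g/mol; 68 ÷ 68.12 ≈ 1, so the molecular formula is C5H8.

C5H8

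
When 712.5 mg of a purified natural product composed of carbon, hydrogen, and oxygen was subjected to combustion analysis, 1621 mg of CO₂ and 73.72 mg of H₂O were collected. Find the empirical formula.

C9H2O4

mol C = 1.621 g CO₂ ÷ 44.009 g/mol = 0.036833 mol
mol H = 2 × 0.07372 g H₂O ÷ 18.015 g/mol = 0.0081843 mol
mass O = 0.7125 − (0.44241 + 0.0082498) = 0.26184 g → mol O = 0.26184 ÷ 15.999 = 0.016366 mol
Divide by the smallest (0.0081843 mol): C 4.500, H 1.000, O 2.000
Multiplying each by 2 gives whole numbers: C 9.00, H 2.00, O 4.00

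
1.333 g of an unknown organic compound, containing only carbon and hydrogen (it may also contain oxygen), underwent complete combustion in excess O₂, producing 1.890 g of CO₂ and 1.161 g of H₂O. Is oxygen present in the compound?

yes

mol C = 1.890 g CO₂ ÷ 44.009 g/mol = 0.042946 mol
mol H = 2 × 1.161 g H₂O ÷ 18.015 g/mol = 0.12889 mol
C and H account for only 0.64575 g of the 1.333 g sample; the remaining 0.68725 g must be oxygen.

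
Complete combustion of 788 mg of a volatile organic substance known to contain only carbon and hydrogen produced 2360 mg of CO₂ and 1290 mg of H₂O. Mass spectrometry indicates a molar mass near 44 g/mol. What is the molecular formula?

C3H8

mol C = 2.36 g CO₂ ÷ 44.009 g/mol = 0.05363 mol
mol H = 2 × 1.29 g H₂O ÷ 18.015 g/mol = 0.1432 mol
Divide by the smallest (0.05363 mol): C 1.000, H 2.671
Multiplying each by 3 gives whole numbers: C 3.00, H 8.01
Empirical formula: C3H8
Empirical-formula mass = 44.10 g/mol; 44 ÷ 44.10 ≈ 1, so the molecular formula is C3H8.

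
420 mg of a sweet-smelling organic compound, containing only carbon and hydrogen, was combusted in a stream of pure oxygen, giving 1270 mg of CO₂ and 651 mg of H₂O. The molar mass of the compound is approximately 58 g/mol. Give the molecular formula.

mol C = 1.27 g CO₂ ÷ 44.009 g/mol = 0.02886 mol
mol H = 2 × 0.651 g H₂O ÷ 18.015 g/mol = 0.07227 mol
Divide by the smallest (0.02886 mol): C 1.000, H 2.504
Multiplying each by 2 gives whole numbers: C 2.00, H 5.01
Empirical formula: C2H5
Empirical-formula mass = 29.06 g/mol; 58 ÷ 29.06 ≈ 2, so the molecular formula is C4H10.

C4H10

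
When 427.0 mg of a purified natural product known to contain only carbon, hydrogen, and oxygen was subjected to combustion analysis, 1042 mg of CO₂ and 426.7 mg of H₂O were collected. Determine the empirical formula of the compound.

mol C = 1.042 g CO₂ ÷ 44.009 g/mol = 0.023677 mol
mol H = 2 × 0.4267 g H₂O ÷ 18.015 g/mol = 0.047372 mol
mass O = 0.4270 − (0.28438 + 0.047751) = 0.094865 g → mol O = 0.094865 ÷ 15.999 = 0.0059294 mol
Divide by the smallest (0.0059294 mol): C 3.993, H 7.989, O 1.000

C4H8O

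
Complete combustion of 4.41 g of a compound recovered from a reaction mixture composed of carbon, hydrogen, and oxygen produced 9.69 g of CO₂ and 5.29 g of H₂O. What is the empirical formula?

C3H8O

mol C = 9.69 g CO₂ ÷ 44.009 g/mol = 0.2202 mol
mol H = 2 × 5.29 g H₂O ÷ 18.015 g/mol = 0.5873 mol
mass O = 4.41 − (2.645 + 0.5920) = 1.173 g → mol O = 1.173 ÷ 15.999 = 0.07334 mol
Divide by the smallest (0.07334 mol): C 3.002, H 8.007, O 1.000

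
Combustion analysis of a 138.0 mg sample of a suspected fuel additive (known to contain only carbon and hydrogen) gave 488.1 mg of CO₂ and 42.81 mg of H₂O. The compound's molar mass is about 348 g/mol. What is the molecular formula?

mol C = 0.4881 g CO₂ ÷ 44.009 g/mol = 0.011091 mol
mol H = 2 × 0.04281 g H₂O ÷ 18.015 g/mol = 0.0047527 mol
Divide by the smallest (0.0047527 mol): C 2.334, H 1.000
Multiplying each by 3 gives whole numbers: C 7.00, H 3.00
Empirical formula: C7H3
Empirical-formula mass = 87.10 g/mol; 348 ÷ 87.10 ≈ 4, so the molecular formula is C28H12.

C28H12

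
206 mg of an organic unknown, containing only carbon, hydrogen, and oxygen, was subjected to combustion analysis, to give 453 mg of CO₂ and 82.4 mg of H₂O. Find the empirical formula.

C9H8O4

mol C = 0.453 g CO₂ ÷ 44.009 g/mol = 0.01029 mol
mol H = 2 × 0.0824 g H₂O ÷ 18.015 g/mol = 0.009148 mol
mass O = 0.206 − (0.1236 + 0.009221) = 0.07315 g → mol O = 0.07315 ÷ 15.999 = 0.004572 mol
Divide by the smallest (0.004572 mol): C 2.251, H 2.001, O 1.000
Multiplying each by 4 gives whole numbers: C 9.01, H 8.00, O 4.00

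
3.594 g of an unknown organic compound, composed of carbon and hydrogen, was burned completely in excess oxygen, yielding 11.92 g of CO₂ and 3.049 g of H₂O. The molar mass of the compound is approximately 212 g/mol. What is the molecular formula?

C16H20

mol C = 11.92 g CO₂ ÷ 44.009 g/mol = 0.27085 mol
mol H = 2 × 3.049 g H₂O ÷ 18.015 g/mol = 0.33850 mol
Divide by the smallest (0.27085 mol): C 1.000, H 1.250
Multiplying each by 4 gives whole numbers: C 4.00, H 5.00
Empirical formula: C4H5
Empirical-formula mass = 53.08 g/mol; 212 ÷ 53.08 ≈ 4, so the molecular formula is C16H20.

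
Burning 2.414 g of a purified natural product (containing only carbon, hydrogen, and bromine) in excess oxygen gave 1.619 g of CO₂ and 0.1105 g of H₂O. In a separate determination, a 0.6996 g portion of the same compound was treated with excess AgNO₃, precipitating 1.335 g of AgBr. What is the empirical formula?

C3HBr2

mol C = 1.619 g CO₂ ÷ 44.009 g/mol = 0.036788 mol
mol H = 2 × 0.1105 g H₂O ÷ 18.015 g/mol = 0.012268 mol
From the AgBr data: mol Br per gram of compound = (1.335 ÷ 187.772) ÷ 0.6996 = 0.010163 mol/g, so in the 2.414 g combustion sample mol Br = 0.024532 mol
Divide by the smallest (0.012268 mol): C 2.999, H 1.000, Br 2.000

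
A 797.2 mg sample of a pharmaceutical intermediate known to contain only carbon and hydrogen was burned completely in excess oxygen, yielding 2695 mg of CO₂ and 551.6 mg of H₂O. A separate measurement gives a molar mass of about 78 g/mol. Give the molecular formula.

C6H6

mol C = 2.695 g CO₂ ÷ 44.009 g/mol = 0.061237 mol
mol H = 2 × 0.5516 g H₂O ÷ 18.015 g/mol = 0.061238 mol
Divide by the smallest (0.061237 mol): C 1.000, H 1.000
Empirical formula: CH
Empirical-formula mass = 13.02 g/mol; 78 ÷ 13.02 ≈ 6, so the molecular formula is C6H6.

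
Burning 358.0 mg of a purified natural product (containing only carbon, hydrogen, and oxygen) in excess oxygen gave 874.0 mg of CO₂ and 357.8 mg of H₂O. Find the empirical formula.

C4H8O

mol C = 0.8740 g CO₂ ÷ 44.009 g/mol = 0.019860 mol
mol H = 2 × 0.3578 g H₂O ÷ 18.015 g/mol = 0.039722 mol
mass O = 0.3580 − (0.23853 + 0.040040) = 0.079426 g → mol O = 0.079426 ÷ 15.999 = 0.0049645 mol
Divide by the smallest (0.0049645 mol): C 4.000, H 8.001, O 1.000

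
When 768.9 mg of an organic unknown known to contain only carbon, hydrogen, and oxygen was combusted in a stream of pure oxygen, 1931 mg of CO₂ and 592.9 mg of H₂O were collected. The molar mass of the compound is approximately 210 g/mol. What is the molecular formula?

mol C = 1.931 g CO₂ ÷ 44.009 g/mol = 0.043877 mol
mol H = 2 × 0.5929 g H₂O ÷ 18.015 g/mol = 0.065823 mol
mass O = 0.7689 − (0.52701 + 0.066350) = 0.17554 g → mol O = 0.17554 ÷ 15.999 = 0.010972 mol
Divide by the smallest (0.010972 mol): C 3.999, H 5.999, O 1.000
Empirical formula: C4H6O
Empirical-formula mass = 70.09 g/mol; 210 ÷ 70.09 ≈ 3, so the molecular formula is C12H18O3.

C12H18O3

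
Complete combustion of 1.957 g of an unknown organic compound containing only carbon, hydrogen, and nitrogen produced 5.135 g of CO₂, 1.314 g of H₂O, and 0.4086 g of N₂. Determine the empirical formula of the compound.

mol C = 5.135 g CO₂ ÷ 44.009 g/mol = 0.11668 mol
mol H = 2 × 1.314 g H₂O ÷ 18.015 g/mol = 0.14588 mol
mol N = 2 × 0.4086 g N₂ ÷ 28.014 g/mol = 0.029171 mol
Divide by the smallest (0.029171 mol): C 4.000, H 5.001, N 1.000

C4H5N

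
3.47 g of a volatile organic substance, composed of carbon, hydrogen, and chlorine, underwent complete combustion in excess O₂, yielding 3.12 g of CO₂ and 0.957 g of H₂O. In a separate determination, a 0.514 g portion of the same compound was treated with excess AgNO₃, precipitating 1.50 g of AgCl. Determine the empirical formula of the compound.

mol C = 3.12 g CO₂ ÷ 44.009 g/mol = 0.07089 mol
mol H = 2 × 0.957 g H₂O ÷ 18.015 g/mol = 0.1062 mol
From the AgCl data: mol Cl per gram of compound = (1.50 ÷ 143.318) ÷ 0.514 = 0.02036 mol/g, so in the 3.47 g combustion sample mol Cl = 0.07066 mol
Divide by the smallest (0.07066 mol): C 1.003, H 1.504, Cl 1.000
Multiplying each by 2 gives whole numbers: C 2.01, H 3.01, Cl 2.00

C2H3Cl2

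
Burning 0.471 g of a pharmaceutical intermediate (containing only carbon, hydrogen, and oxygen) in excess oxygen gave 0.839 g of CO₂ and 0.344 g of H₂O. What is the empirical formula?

C3H6O2

mol C = 0.839 g CO₂ ÷ 44.009 g/mol = 0.01906 mol
mol H = 2 × 0.344 g H₂O ÷ 18.015 g/mol = 0.03819 mol
mass O = 0.471 − (0.2290 + 0.03850) = 0.2035 g → mol O = 0.2035 ÷ 15.999 = 0.01272 mol
Divide by the smallest (0.01272 mol): C 1.499, H 3.002, O 1.000
Multiplying each by 2 gives whole numbers: C 3.00, H 6.00, O 2.00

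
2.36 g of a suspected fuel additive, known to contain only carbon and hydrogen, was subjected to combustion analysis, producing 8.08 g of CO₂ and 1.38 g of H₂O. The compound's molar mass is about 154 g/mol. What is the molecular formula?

mol C = 8.08 g CO₂ ÷ 44.009 g/mol = 0.1836 mol
mol H = 2 × 1.38 g H₂O ÷ 18.015 g/mol = 0.1532 mol
Divide by the smallest (0.1532 mol): C 1.198, H 1.000
Multiplying each by 5 gives whole numbers: C 5.99, H 5.00
Empirical formula: C6H5
Empirical-formula mass = 77.11 g/mol; 154 ÷ 77.11 ≈ 2, so the molecular formula is C12H10.

C12H10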